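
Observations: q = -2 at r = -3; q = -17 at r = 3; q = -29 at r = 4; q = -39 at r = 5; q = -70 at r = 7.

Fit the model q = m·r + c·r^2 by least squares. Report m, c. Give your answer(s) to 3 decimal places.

The normal system MᵀM·[m, c]ᵀ = Mᵀq is [[108, 532]; [532, 3444]]·[m, c]ᵀ = [-846, -5040]ᵀ.
Eliminating c: 3444·(row 1) − 532·(row 2) gives 88928·m = 3444·(-846) − 532·(-5040) = -232344, so m = -4149/1588.
Then c = ((-5040) − 532·(-4149/1588))/3444 = -1683/1588.

m = -2.613, c = -1.060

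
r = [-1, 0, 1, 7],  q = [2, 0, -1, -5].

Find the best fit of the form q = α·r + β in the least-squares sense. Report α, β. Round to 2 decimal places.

Sums needed: Σr·r = 51, Σr = 7, Σ1 = 4.
For Mᵀq: Σr·q = -38, Σq = -4.
So MᵀM·[α, β]ᵀ = Mᵀq: [[51, 7]; [7, 4]]·[α, β]ᵀ = [-38, -4]ᵀ.
Eliminating β: 4·(row 1) − 7·(row 2) gives 155·α = 4·(-38) − 7·(-4) = -124, so α = -4/5.
Then β = ((-4) − 7·(-4/5))/4 = 2/5.

α = -0.80, β = 0.40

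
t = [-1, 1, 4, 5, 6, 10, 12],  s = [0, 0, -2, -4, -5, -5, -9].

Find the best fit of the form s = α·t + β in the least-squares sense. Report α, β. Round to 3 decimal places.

Compute the Gram sums: Σt·t = 323, Σt = 37, Σ1 = 7.
For Mᵀs: Σt·s = -216, Σs = -25.
MᵀM·[α, β]ᵀ = Mᵀs becomes [[323, 37]; [37, 7]]·[α, β]ᵀ = [-216, -25]ᵀ.
Δ = 323·7 − 37² = 892.
α = ((-216)·7 − 37·(-25))/892 = -587/892; β = (323·(-25) − 37·(-216))/892 = -83/892.

α = -0.658, β = -0.093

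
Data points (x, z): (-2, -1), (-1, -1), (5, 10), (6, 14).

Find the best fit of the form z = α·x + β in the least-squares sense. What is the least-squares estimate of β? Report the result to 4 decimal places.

β = 1.7800

Normal-equation sums: Σx·x = 66, Σx = 8, Σ1 = 4.
And Σx·z = 137, Σz = 22.
Determinant 66·4 − 8² = 200.
α = (137·4 − 8·22)/200 = 93/50; β = (66·22 − 8·137)/200 = 89/50.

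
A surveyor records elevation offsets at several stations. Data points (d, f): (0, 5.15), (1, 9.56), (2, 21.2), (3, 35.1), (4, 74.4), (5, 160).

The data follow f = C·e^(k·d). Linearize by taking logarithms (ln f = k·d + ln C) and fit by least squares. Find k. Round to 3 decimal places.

k = 0.681

With ln fᵢ as the transformed response and dᵢ as the regressor:
Σd = 15.0000, Σ(d)² = 55.0000, Σln f = 19.8934, Σd·ln f = 61.6539.
Normal system: [[55.0000, 15.0000]; [15.0000, 6]]·[k, ln C]ᵀ = [61.6539, 19.8934]ᵀ.
Slope k = (n·Σd·ln f − Σd·Σln f)/(n·Σ(d)² − (Σd)²) = (6·61.6539 − 15.0000·19.8934)/105.0000 = 0.68116; ln C = (Σln f − k·Σd)/n = 1.61266.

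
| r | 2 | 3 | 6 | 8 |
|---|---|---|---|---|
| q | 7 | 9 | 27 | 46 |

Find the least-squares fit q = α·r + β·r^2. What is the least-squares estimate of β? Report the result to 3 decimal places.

Sums needed: Σr·r = 113, Σr·r^2 = 763, Σr^2·r^2 = 5489.
Moment sums: Σr·q = 571, Σr^2·q = 4025.
Normal equations: [[113, 763]; [763, 5489]]·[α, β]ᵀ = [571, 4025]ᵀ.
Determinant 113·5489 − 763² = 38088.
α = (571·5489 − 763·4025)/38088 = 877/529; β = (113·4025 − 763·571)/38088 = 266/529.

β = 0.503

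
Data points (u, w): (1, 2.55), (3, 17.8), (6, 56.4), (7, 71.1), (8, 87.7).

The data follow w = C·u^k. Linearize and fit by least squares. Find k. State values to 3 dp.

Taking logs, ln w = k·ln u + ln C, so regress ln w on ln u.
AᵀA = [[12.5280, 6.9157]; [6.9157, 5]], rhs = [27.9891, 16.5858]ᵀ  (here Σln u = 6.9157, Σ(ln u)² = 12.5280, Σln w = 16.5858, Σln u·ln w = 27.9891).
Δ = 12.5280·5 − (6.9157)² = 14.8127; k = (27.9891·5 − 6.9157·16.5858)/14.8127 = 1.70414, ln C = (12.5280·16.5858 − 6.9157·27.9891)/14.8127 = 0.96008.

k = 1.704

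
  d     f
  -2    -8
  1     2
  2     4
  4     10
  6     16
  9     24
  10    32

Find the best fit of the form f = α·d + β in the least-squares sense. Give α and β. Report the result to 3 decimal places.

Compute the Gram sums: Σd·d = 242, Σd = 30, Σ1 = 7.
For Aᵀf: Σd·f = 698, Σf = 80.
Normal equations: [[242, 30]; [30, 7]]·[α, β]ᵀ = [698, 80]ᵀ.
Eliminating β: 7·(row 1) − 30·(row 2) gives 794·α = 7·698 − 30·80 = 2486, so α = 1243/397.
Then β = (80 − 30·(1243/397))/7 = -790/397.

α = 3.131, β = -1.990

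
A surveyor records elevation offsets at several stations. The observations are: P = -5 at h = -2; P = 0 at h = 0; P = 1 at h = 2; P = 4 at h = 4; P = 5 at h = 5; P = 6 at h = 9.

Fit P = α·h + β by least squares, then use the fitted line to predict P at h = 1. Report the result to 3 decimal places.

The normal equations are: 130·α + 18·β = 107;  18·α + 6·β = 11.
Δ = 130·6 − 18² = 456.
α = (107·6 − 18·11)/456 = 37/38; β = (130·11 − 18·107)/456 = -62/57.
At h = 1: P̂ = (37/38)·(1) + (-62/57)·(1) = -13/114.

P̂ = -0.114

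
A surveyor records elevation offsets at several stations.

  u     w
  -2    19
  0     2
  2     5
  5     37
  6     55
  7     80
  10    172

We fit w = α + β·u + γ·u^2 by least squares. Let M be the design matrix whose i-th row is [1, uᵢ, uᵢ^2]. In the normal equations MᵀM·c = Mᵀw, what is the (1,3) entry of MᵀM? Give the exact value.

Row 1 ↔ basis 1, column 3 ↔ basis u^2, so (MᵀM)_{1,3} = Σᵢ u^2 = (1)·(4) + (1)·(0) + (1)·(4) + (1)·(25) + (1)·(36) + (1)·(49) + (1)·(100) = 218.

218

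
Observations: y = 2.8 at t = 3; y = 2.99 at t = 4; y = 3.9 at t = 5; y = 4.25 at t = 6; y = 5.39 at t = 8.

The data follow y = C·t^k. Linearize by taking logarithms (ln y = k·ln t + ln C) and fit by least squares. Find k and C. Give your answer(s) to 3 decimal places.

With ln yᵢ as the transformed response and ln tᵢ as the regressor:
Σln t = 7.9655, Σ(ln t)² = 13.2535, Σln y = 6.6173, Σln t·ln y = 10.9354.
Equations: 13.2535·k + 7.9655·ln C = 10.9354;  7.9655·k + 5·ln C = 6.6173.
Slope k = (n·Σln t·ln y − Σln t·Σln y)/(n·Σ(ln t)² − (Σln t)²) = (5·10.9354 − 7.9655·6.6173)/2.8177 = 0.69780; ln C = (Σln y − k·Σln t)/n = 0.21180, so C = exp(0.21180) = 1.23590.

k = 0.698, C = 1.236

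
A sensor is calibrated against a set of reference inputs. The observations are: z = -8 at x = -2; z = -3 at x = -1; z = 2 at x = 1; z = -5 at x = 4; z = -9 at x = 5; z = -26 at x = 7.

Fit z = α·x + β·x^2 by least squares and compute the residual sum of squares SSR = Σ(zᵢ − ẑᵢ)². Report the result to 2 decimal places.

SSR = 1.38

Normal-equation sums: Σx·x = 96, Σx·x^2 = 524, Σx^2·x^2 = 3300.
Right-hand side: Σx·z = -226, Σx^2·z = -1612.
MᵀM·[α, β]ᵀ = Mᵀz becomes [[96, 524]; [524, 3300]]·[α, β]ᵀ = [-226, -1612]ᵀ.
det = 96·3300 − 524² = 42224.
α = ((-226)·3300 − 524·(-1612))/42224 = 12361/5278; β = (96·(-1612) − 524·(-226))/42224 = -4541/5278.
Residuals: 331/2639, 534/2639, 1368/2639, -227/377, 2109/2639, -89/377; SSR = 3648/2639.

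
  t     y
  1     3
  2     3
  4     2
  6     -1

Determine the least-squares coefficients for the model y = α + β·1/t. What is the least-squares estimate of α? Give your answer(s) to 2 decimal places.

With design matrix A, AᵀA = [[4, 23/12]; [23/12, 193/144]] and Aᵀy = [7, 29/6]ᵀ.
Eliminating β: (193/144)·(row 1) − (23/12)·(row 2) gives (27/16)·α = (193/144)·7 − (23/12)·(29/6) = 17/144, so α = 17/243.
Then β = ((29/6) − (23/12)·(17/243))/(193/144) = 284/81.

α = 0.07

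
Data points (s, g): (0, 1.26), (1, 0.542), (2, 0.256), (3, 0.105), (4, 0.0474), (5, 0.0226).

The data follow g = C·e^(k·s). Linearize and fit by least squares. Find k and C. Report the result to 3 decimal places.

k = -0.809, C = 1.241

Let Y = ln g. Fitting Y = k·s + ln C by least squares:
XᵀX = [[55.0000, 15.0000]; [15.0000, 6]], rhs = [-41.2446, -10.8367]ᵀ  (here Σs = 15.0000, Σ(s)² = 55.0000, Σln g = -10.8367, Σs·ln g = -41.2446).
Solving (det = 105.0000): k = -0.80874, ln C = 0.21572, so C = exp(0.21572) = 1.24076.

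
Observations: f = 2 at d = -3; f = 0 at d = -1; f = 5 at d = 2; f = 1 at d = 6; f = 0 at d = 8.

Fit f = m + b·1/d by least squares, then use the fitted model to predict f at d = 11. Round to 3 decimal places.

Sums needed: Σ1 = 5, Σ1/d = -13/24, Σ1/d·1/d = 809/576.
And Σf = 8, Σ1/d·f = 2.
Normal equations: [[5, -13/24]; [-13/24, 809/576]]·[m, b]ᵀ = [8, 2]ᵀ.
Eliminating b: (809/576)·(row 1) − (-13/24)·(row 2) gives (323/48)·m = (809/576)·8 − (-13/24)·2 = 887/72, so m = 1774/969.
Then b = (2 − (-13/24)·(1774/969))/(809/576) = 688/323.
At d = 11: f̂ = (1774/969)·(1) + (688/323)·(1/11) = 21578/10659.

f̂ = 2.024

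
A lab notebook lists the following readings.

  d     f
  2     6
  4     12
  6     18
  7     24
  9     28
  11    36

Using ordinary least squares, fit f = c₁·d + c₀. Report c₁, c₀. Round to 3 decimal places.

With design matrix M, MᵀM = [[307, 39]; [39, 6]] and Mᵀf = [984, 124]ᵀ.
det = 307·6 − 39² = 321.
c₁ = (984·6 − 39·124)/321 = 356/107; c₀ = (307·124 − 39·984)/321 = -308/321.

c₁ = 3.327, c₀ = -0.960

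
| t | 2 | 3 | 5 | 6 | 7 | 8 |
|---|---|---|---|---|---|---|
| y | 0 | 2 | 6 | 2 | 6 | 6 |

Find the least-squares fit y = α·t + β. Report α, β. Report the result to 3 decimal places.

α = 0.907, β = -1.019

From the data, Σt·t = 187, Σt = 31, Σ1 = 6.
Moment sums: Σt·y = 138, Σy = 22.
So MᵀM·[α, β]ᵀ = Mᵀy: [[187, 31]; [31, 6]]·[α, β]ᵀ = [138, 22]ᵀ.
Eliminating β: 6·(row 1) − 31·(row 2) gives 161·α = 6·138 − 31·22 = 146, so α = 146/161.
Then β = (22 − 31·(146/161))/6 = -164/161.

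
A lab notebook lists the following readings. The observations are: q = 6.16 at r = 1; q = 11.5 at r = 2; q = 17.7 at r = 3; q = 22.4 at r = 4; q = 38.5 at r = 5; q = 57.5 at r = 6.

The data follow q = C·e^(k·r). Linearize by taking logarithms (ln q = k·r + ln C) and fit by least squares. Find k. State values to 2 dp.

Let Y = ln q. Fitting Y = k·r + ln C by least squares:
Over the data: Σr = 21.0000, Σ(r)² = 91.0000, Σln q = 17.9455, Σr·ln q = 70.3237.
Normal system: [[91.0000, 21.0000]; [21.0000, 6]]·[k, ln C]ᵀ = [70.3237, 17.9455]ᵀ.
Slope k = (n·Σr·ln q − Σr·Σln q)/(n·Σ(r)² − (Σr)²) = (6·70.3237 − 21.0000·17.9455)/105.0000 = 0.42940; ln C = (Σln q − k·Σr)/n = 1.48802.

k = 0.43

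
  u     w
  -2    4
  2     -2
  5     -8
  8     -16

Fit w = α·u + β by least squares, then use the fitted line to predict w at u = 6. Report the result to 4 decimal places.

ŵ = -10.9498

Forming XᵀX = [[97, 13]; [13, 4]] and Xᵀw = [-180, -22]ᵀ gives XᵀX·[α, β]ᵀ = Xᵀw.
Determinant 97·4 − 13² = 219.
α = ((-180)·4 − 13·(-22))/219 = -434/219; β = (97·(-22) − 13·(-180))/219 = 206/219.
At u = 6: ŵ = (-434/219)·(6) + (206/219)·(1) = -2398/219.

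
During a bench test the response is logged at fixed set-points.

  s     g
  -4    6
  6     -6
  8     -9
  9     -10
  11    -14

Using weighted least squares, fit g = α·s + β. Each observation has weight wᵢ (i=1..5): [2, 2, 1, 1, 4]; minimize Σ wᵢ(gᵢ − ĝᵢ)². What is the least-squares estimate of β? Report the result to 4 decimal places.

From the data, Σwᵢ·s·s = 733, Σwᵢ·s = 65, Σwᵢ·1 = 10.
For AᵀWg: Σwᵢ·s·g = -898, Σwᵢ·g = -75.
So AᵀWA·[α, β]ᵀ = AᵀWg: [[733, 65]; [65, 10]]·[α, β]ᵀ = [-898, -75]ᵀ.
Eliminating β: 10·(row 1) − 65·(row 2) gives 3105·α = 10·(-898) − 65·(-75) = -4105, so α = -821/621.
Then β = ((-75) − 65·(-821/621))/10 = 679/621.

β = 1.0934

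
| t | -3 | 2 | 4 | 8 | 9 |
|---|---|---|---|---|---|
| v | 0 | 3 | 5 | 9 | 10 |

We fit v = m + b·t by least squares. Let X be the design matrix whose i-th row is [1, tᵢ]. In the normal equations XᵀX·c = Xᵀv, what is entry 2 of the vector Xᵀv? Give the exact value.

188

Entry 2 ↔ basis t, so (Xᵀv)_{2} = Σᵢ (t)·vᵢ = (-3)·(0) + (2)·(3) + (4)·(5) + (8)·(9) + (9)·(10) = 188.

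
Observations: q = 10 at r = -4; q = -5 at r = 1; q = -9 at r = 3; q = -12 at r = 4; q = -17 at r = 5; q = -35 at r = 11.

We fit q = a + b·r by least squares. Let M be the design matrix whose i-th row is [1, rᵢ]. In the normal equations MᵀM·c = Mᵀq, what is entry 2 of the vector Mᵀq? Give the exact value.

-590

Entry 2 ↔ basis r, so (Mᵀq)_{2} = Σᵢ (r)·qᵢ = (-4)·(10) + (1)·(-5) + (3)·(-9) + (4)·(-12) + (5)·(-17) + (11)·(-35) = -590.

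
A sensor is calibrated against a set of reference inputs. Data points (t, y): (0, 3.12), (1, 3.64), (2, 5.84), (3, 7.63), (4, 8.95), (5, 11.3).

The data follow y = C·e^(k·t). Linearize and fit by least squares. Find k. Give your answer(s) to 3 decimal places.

Let Y = ln y. Fitting Y = k·t + ln C by least squares:
Σt = 15.0000, Σ(t)² = 55.0000, Σln y = 10.8431, Σt·ln y = 31.8083.
Equations: 55.0000·k + 15.0000·ln C = 31.8083;  15.0000·k + 6·ln C = 10.8431.
Δ = 55.0000·6 − (15.0000)² = 105.0000; k = (31.8083·6 − 15.0000·10.8431)/105.0000 = 0.26861, ln C = (55.0000·10.8431 − 15.0000·31.8083)/105.0000 = 1.13567.

k = 0.269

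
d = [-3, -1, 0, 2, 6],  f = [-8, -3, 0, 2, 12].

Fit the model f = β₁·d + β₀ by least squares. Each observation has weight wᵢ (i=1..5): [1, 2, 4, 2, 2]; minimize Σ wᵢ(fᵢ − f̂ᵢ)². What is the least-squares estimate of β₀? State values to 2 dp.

Setting ∂/∂β₁ … = 0 gives: 91·β₁ + 11·β₀ = 182;  11·β₁ + 11·β₀ = 14.
(Σwᵢ·d·d = 91, Σwᵢ·d = 11, Σwᵢ·1 = 11, Σwᵢ·d·f = 182, Σwᵢ·f = 14.)
Δ = 91·11 − 11² = 880.
β₁ = (182·11 − 11·14)/880 = 21/10; β₀ = (91·14 − 11·182)/880 = -91/110.

β₀ = -0.83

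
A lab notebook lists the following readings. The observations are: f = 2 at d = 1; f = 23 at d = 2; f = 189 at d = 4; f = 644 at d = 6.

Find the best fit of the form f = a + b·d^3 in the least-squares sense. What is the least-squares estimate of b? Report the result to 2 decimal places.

From the data, Σ1 = 4, Σd^3 = 289, Σd^3·d^3 = 50817.
Moment sums: Σf = 858, Σd^3·f = 151386.
AᵀA·[a, b]ᵀ = Aᵀf becomes [[4, 289]; [289, 50817]]·[a, b]ᵀ = [858, 151386]ᵀ.
Eliminating b: 50817·(row 1) − 289·(row 2) gives 119747·a = 50817·858 − 289·151386 = -149568, so a = -149568/119747.
Then b = (151386 − 289·(-149568/119747))/50817 = 357582/119747.

b = 2.99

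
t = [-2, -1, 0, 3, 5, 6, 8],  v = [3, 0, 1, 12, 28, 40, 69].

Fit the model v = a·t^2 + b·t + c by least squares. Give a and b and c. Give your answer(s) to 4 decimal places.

With design matrix M, MᵀM = [[6115, 871, 139]; [871, 139, 19]; [139, 19, 7]] and Mᵀv = [6676, 962, 153]ᵀ.
Row-reducing yields a = 9359/9636, b = 22217/28908, c = 637/1314.

a = 0.9713, b = 0.7685, c = 0.4848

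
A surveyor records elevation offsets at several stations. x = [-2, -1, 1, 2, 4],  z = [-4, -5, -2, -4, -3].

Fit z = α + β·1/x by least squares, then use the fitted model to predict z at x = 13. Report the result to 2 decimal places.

The normal equations are: 5·α + (1/4)·β = -18;  (1/4)·α + (41/16)·β = 9/4.
Δ = 5·(41/16) − (1/4)² = 51/4.
α = ((-18)·(41/16) − (1/4)·(9/4))/(51/4) = -249/68; β = (5·(9/4) − (1/4)·(-18))/(51/4) = 21/17.
At x = 13: ẑ = (-249/68)·(1) + (21/17)·(1/13) = -3153/884.

ẑ = -3.57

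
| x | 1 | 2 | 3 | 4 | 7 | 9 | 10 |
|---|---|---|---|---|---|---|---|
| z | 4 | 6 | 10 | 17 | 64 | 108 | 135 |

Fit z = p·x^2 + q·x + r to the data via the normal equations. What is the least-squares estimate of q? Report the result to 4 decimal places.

Compute the Gram sums: Σx^2·x^2 = 19316, Σx^2·x = 2172, Σx^2 = 260, Σx·x = 260, Σx = 36, Σ1 = 7.
Moment sums: Σx^2·z = 25774, Σx·z = 2884, Σz = 344.
So MᵀM·[p, q, r]ᵀ = Mᵀz: [[19316, 2172, 260]; [2172, 260, 36]; [260, 36, 7]]·[p, q, r]ᵀ = [25774, 2884, 344]ᵀ.
Row-reducing yields p = 36891/22792, q = -71989/22792, r = 15007/2849.

q = -3.1585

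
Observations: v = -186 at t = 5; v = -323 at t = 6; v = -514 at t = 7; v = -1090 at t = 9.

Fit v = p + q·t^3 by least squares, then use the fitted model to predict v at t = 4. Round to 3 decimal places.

v̂ = -95.507

Sums needed: Σ1 = 4, Σt^3 = 1413, Σt^3·t^3 = 711371.
And Σv = -2113, Σt^3·v = -1063930.
MᵀM·[p, q]ᵀ = Mᵀv becomes [[4, 1413]; [1413, 711371]]·[p, q]ᵀ = [-2113, -1063930]ᵀ.
Determinant 4·711371 − 1413² = 848915.
p = ((-2113)·711371 − 1413·(-1063930))/848915 = 206167/848915; q = (4·(-1063930) − 1413·(-2113))/848915 = -1270051/848915.
At t = 4: v̂ = (206167/848915)·(1) + (-1270051/848915)·(64) = -81077097/848915.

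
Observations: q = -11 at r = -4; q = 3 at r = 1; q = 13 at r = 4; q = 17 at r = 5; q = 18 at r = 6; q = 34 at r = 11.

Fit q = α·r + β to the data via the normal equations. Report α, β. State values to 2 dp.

From the data, Σr·r = 215, Σr = 23, Σ1 = 6.
Moment sums: Σr·q = 666, Σq = 74.
Determinant 215·6 − 23² = 761.
α = (666·6 − 23·74)/761 = 2294/761; β = (215·74 − 23·666)/761 = 592/761.

α = 3.01, β = 0.78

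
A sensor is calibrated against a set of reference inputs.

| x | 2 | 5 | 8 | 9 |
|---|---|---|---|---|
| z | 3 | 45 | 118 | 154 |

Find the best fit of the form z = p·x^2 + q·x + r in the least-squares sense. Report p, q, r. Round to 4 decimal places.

Compute the Gram sums: Σx^2·x^2 = 11298, Σx^2·x = 1374, Σx^2 = 174, Σx·x = 174, Σx = 24, Σ1 = 4.
Right-hand side: Σx^2·z = 21163, Σx·z = 2561, Σz = 320.
MᵀM·[p, q, r]ᵀ = Mᵀz becomes [[11298, 1374, 174]; [1374, 174, 24]; [174, 24, 4]]·[p, q, r]ᵀ = [21163, 2561, 320]ᵀ.
Row-reducing yields p = 64/33, q = 1/30, r = -251/55.

p = 1.9394, q = 0.0333, r = -4.5636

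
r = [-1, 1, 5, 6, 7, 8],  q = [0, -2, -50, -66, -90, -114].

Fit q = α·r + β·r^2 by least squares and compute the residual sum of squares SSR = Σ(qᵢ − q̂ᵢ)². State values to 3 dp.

SSR = 7.422

The normal system XᵀX·[α, β]ᵀ = Xᵀq is [[176, 1196]; [1196, 8420]]·[α, β]ᵀ = [-2190, -15334]ᵀ.
Determinant 176·8420 − 1196² = 51504.
α = ((-2190)·8420 − 1196·(-15334))/51504 = -6271/3219; β = (176·(-15334) − 1196·(-2190))/51504 = -9943/6438.
Residuals: -2599/6438, 3203/2146, -10615/6438, 1382/1073, -1473/2146, 1378/3219; SSR = 23893/3219.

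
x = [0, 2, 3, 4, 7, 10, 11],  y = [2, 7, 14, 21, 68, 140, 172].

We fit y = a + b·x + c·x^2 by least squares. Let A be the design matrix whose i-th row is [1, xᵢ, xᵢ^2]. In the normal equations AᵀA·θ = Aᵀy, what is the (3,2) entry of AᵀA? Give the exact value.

Row 3 ↔ basis x^2, column 2 ↔ basis x, so (AᵀA)_{3,2} = Σᵢ (x^2)·(x) = (0)·(0) + (4)·(2) + (9)·(3) + (16)·(4) + (49)·(7) + (100)·(10) + (121)·(11) = 2773.

2773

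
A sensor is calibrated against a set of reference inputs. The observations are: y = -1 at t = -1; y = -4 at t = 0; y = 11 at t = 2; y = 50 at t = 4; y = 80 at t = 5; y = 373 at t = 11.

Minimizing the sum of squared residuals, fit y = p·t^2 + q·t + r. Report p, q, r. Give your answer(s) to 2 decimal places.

p = 2.97, q = 1.56, r = -3.28

Entries of MᵀM: Σt^2·t^2 = 15539, Σt^2·t = 1527, Σt^2 = 167, Σt·t = 167, Σt = 21, Σ1 = 6.
And Σt^2·y = 47976, Σt·y = 4726, Σy = 509.
Row-reducing yields p = 289451/97490, q = 30485/19498, r = -159736/48745.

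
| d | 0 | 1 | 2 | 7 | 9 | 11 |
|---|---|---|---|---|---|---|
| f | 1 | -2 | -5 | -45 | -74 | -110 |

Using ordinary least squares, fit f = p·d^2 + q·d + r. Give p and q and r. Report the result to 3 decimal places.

p = -0.865, q = -0.464, r = 0.047

With design matrix A, AᵀA = [[23620, 2412, 256]; [2412, 256, 30]; [256, 30, 6]] and Aᵀf = [-21531, -2203, -235]ᵀ.
Inverting the 3×3 Gram matrix, [p, q, r]ᵀ = [-16729/19348, -4493/9674, 226/4837]ᵀ.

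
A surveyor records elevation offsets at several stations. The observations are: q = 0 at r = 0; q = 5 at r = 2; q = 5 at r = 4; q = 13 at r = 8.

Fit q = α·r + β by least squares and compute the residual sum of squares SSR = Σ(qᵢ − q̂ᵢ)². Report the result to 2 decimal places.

SSR = 4.97

XᵀX·[α, β]ᵀ = Xᵀq reads: 84·α + 14·β = 134;  14·α + 4·β = 23.
(Σr·r = 84, Σr = 14, Σ1 = 4, Σr·q = 134, Σq = 23.)
det = 84·4 − 14² = 140.
α = (134·4 − 14·23)/140 = 107/70; β = (84·23 − 14·134)/140 = 2/5.
Residuals: -2/5, 54/35, -53/35, 13/35; SSR = 174/35.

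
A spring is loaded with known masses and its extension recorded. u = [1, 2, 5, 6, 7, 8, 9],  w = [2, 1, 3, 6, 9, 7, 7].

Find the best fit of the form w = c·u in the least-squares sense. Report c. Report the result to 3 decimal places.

c = 0.912

Sums needed: Σu·u = 260.
And Σu·w = 237.
Normal equations: [[260]]·[c]ᵀ = [237]ᵀ.
Hence c = 237 / 260 ≈ 0.911538.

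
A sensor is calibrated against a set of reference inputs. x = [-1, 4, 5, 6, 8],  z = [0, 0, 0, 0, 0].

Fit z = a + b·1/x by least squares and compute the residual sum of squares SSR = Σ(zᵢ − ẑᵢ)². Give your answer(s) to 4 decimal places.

The normal equations are: 5·a + (-31/120)·b = 0;  (-31/120)·a + (16501/14400)·b = 0.
det = 5·(16501/14400) − (-31/120)² = 10193/1800.
a = (0·(16501/14400) − (-31/120)·0)/(10193/1800) = 0; b = (5·0 − (-31/120)·0)/(10193/1800) = 0.
Residuals: 0, 0, 0, 0, 0; SSR = 0.

SSR = 0.0000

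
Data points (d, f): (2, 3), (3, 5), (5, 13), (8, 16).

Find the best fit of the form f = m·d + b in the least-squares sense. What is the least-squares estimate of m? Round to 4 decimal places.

m = 2.2619

Normal-equation sums: Σd·d = 102, Σd = 18, Σ1 = 4.
And Σd·f = 214, Σf = 37.
Normal equations: [[102, 18]; [18, 4]]·[m, b]ᵀ = [214, 37]ᵀ.
Eliminating b: 4·(row 1) − 18·(row 2) gives 84·m = 4·214 − 18·37 = 190, so m = 95/42.
Then b = (37 − 18·(95/42))/4 = -13/14.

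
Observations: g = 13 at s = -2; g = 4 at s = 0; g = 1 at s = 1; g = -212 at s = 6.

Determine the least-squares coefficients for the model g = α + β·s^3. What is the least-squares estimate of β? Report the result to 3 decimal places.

β = -0.999

The normal equations are: 4·α + 209·β = -194;  209·α + 46721·β = -45895.
(Σ1 = 4, Σs^3 = 209, Σs^3·s^3 = 46721, Σg = -194, Σs^3·g = -45895.)
Δ = 4·46721 − 209² = 143203.
α = ((-194)·46721 − 209·(-45895))/143203 = 27799/7537; β = (4·(-45895) − 209·(-194))/143203 = -143034/143203.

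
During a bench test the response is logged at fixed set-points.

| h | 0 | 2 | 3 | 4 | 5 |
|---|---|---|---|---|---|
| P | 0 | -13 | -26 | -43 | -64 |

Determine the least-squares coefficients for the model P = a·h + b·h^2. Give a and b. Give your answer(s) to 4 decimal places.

Compute the Gram sums: Σh·h = 54, Σh·h^2 = 224, Σh^2·h^2 = 978.
And Σh·P = -596, Σh^2·P = -2574.
det = 54·978 − 224² = 2636.
a = ((-596)·978 − 224·(-2574))/2636 = -1578/659; b = (54·(-2574) − 224·(-596))/2636 = -1373/659.

a = -2.3945, b = -2.0835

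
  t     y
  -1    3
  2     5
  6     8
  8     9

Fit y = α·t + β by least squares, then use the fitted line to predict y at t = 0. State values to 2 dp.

The normal equations are: 105·α + 15·β = 127;  15·α + 4·β = 25.
(Σt·t = 105, Σt = 15, Σ1 = 4, Σt·y = 127, Σy = 25.)
Δ = 105·4 − 15² = 195.
α = (127·4 − 15·25)/195 = 133/195; β = (105·25 − 15·127)/195 = 48/13.
At t = 0: ŷ = (133/195)·(0) + (48/13)·(1) = 48/13.

ŷ = 3.69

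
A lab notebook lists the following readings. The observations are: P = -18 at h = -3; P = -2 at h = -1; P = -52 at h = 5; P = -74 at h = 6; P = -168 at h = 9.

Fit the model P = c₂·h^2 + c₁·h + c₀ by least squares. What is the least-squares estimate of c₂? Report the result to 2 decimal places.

c₂ = -2.07

Compute the Gram sums: Σh^2·h^2 = 8564, Σh^2·h = 1042, Σh^2 = 152, Σh·h = 152, Σh = 16, Σ1 = 5.
Moment sums: Σh^2·P = -17736, Σh·P = -2160, ΣP = -314.
Inverting the 3×3 Gram matrix, [c₂, c₁, c₀]ᵀ = [-76568/36993, -1916/36993, 3546/12331]ᵀ.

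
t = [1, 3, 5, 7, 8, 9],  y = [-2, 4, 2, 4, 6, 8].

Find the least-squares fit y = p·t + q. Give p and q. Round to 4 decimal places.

p = 0.9895, q = -1.7754

MᵀM·[p, q]ᵀ = Mᵀy reads: 229·p + 33·q = 168;  33·p + 6·q = 22.
(Σt·t = 229, Σt = 33, Σ1 = 6, Σt·y = 168, Σy = 22.)
Δ = 229·6 − 33² = 285.
p = (168·6 − 33·22)/285 = 94/95; q = (229·22 − 33·168)/285 = -506/285.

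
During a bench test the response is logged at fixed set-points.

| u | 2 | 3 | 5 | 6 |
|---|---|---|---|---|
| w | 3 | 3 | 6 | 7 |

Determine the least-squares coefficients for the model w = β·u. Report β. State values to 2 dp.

β = 1.18

The normal equations are: 74·β = 87.
β = 87/74 = 1.17568.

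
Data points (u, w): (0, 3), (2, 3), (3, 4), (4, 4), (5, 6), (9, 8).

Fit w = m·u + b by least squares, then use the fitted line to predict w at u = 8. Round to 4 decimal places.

ŵ = 7.2171

Compute the Gram sums: Σu·u = 135, Σu = 23, Σ1 = 6.
For Mᵀw: Σu·w = 136, Σw = 28.
Normal equations: [[135, 23]; [23, 6]]·[m, b]ᵀ = [136, 28]ᵀ.
Eliminating b: 6·(row 1) − 23·(row 2) gives 281·m = 6·136 − 23·28 = 172, so m = 172/281.
Then b = (28 − 23·(172/281))/6 = 652/281.
At u = 8: ŵ = (172/281)·(8) + (652/281)·(1) = 2028/281.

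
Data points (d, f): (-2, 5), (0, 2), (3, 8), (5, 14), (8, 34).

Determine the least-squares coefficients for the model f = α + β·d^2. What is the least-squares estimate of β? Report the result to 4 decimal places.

β = 0.4869

Entries of XᵀX: Σ1 = 5, Σd^2 = 102, Σd^2·d^2 = 4818.
Right-hand side: Σf = 63, Σd^2·f = 2618.
Δ = 5·4818 − 102² = 13686.
α = (63·4818 − 102·2618)/13686 = 6083/2281; β = (5·2618 − 102·63)/13686 = 3332/6843.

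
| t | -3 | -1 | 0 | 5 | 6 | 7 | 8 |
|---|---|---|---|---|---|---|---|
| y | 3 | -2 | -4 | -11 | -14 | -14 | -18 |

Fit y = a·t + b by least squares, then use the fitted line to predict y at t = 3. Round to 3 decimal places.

ŷ = -8.323

The normal equations are: 184·a + 22·b = -388;  22·a + 7·b = -60.
Δ = 184·7 − 22² = 804.
a = ((-388)·7 − 22·(-60))/804 = -349/201; b = (184·(-60) − 22·(-388))/804 = -626/201.
At t = 3: ŷ = (-349/201)·(3) + (-626/201)·(1) = -1673/201.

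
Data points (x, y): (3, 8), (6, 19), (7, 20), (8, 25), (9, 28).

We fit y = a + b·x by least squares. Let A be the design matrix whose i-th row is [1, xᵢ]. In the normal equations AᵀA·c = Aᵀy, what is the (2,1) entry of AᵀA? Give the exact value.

Row 2 ↔ basis x, column 1 ↔ basis 1, so (AᵀA)_{2,1} = Σᵢ x = (3)·(1) + (6)·(1) + (7)·(1) + (8)·(1) + (9)·(1) = 33.

33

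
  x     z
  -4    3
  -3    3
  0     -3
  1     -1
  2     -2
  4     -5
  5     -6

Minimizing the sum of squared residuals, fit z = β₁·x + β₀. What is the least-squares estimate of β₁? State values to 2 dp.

β₁ = -1.01

AᵀA·[β₁, β₀]ᵀ = Aᵀz reads: 71·β₁ + 5·β₀ = -76;  5·β₁ + 7·β₀ = -11.
Δ = 71·7 − 5² = 472.
β₁ = ((-76)·7 − 5·(-11))/472 = -477/472; β₀ = (71·(-11) − 5·(-76))/472 = -401/472.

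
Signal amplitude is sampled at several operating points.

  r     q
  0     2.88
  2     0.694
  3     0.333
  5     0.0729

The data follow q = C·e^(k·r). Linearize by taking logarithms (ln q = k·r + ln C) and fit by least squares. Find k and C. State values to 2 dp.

Linearized form: ln q = k·r + ln C. From the 4 transformed points,
Σr = 10.0000, Σ(r)² = 38.0000, Σln q = -3.0258, Σr·ln q = -17.1227.
Equations: 38.0000·k + 10.0000·ln C = -17.1227;  10.0000·k + 4·ln C = -3.0258.
Slope k = (n·Σr·ln q − Σr·Σln q)/(n·Σ(r)² − (Σr)²) = (4·-17.1227 − 10.0000·-3.0258)/52.0000 = -0.73525; ln C = (Σln q − k·Σr)/n = 1.08169, so C = exp(1.08169) = 2.94967.

k = -0.74, C = 2.95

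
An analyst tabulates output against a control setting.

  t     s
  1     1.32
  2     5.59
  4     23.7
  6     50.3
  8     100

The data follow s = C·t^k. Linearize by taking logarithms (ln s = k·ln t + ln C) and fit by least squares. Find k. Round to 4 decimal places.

k = 2.0625

With ln sᵢ as the transformed response and ln tᵢ as the regressor:
Σln t = 5.9506, Σ(ln t)² = 9.9367, Σln s = 13.6873, Σln t·ln s = 22.1775.
Normal system: [[9.9367, 5.9506]; [5.9506, 5]]·[k, ln C]ᵀ = [22.1775, 13.6873]ᵀ.
Slope k = (n·Σln t·ln s − Σln t·Σln s)/(n·Σ(ln t)² − (Σln t)²) = (5·22.1775 − 5.9506·13.6873)/14.2736 = 2.06251; ln C = (Σln s − k·Σln t)/n = 0.28280.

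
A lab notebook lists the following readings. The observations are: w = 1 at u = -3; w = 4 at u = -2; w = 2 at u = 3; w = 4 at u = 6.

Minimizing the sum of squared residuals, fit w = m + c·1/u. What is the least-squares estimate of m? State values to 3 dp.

m = 2.735

MᵀM·[m, c]ᵀ = Mᵀw reads: 4·m + (-1/3)·c = 11;  (-1/3)·m + (1/2)·c = -1.
(Σ1 = 4, Σ1/u = -1/3, Σ1/u·1/u = 1/2, Σw = 11, Σ1/u·w = -1.)
det = 4·(1/2) − (-1/3)² = 17/9.
m = (11·(1/2) − (-1/3)·(-1))/(17/9) = 93/34; c = (4·(-1) − (-1/3)·11)/(17/9) = -3/17.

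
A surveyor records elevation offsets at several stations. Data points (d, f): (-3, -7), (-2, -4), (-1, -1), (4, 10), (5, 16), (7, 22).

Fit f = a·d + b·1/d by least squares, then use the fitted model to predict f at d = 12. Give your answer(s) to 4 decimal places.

f̂ = 36.8764

Setting ∂/∂a … = 0 gives: 104·a + 6·b = 304;  6·a + (261781/176400)·b = 2977/210.
Eliminating b: (261781/176400)·(row 1) − 6·(row 2) gives (2609353/22050)·a = (261781/176400)·304 − 6·(2977/210) = 4036084/11025, so a = 8072168/2609353.
Then b = ((2977/210) − 6·(8072168/2609353))/(261781/176400) = -7710360/2609353.
At d = 12: f̂ = (8072168/2609353)·(12) + (-7710360/2609353)·(1/12) = 96223486/2609353.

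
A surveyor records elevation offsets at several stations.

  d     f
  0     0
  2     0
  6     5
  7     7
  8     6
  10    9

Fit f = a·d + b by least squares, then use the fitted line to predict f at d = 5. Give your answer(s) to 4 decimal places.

Compute the Gram sums: Σd·d = 253, Σd = 33, Σ1 = 6.
Right-hand side: Σd·f = 217, Σf = 27.
So MᵀM·[a, b]ᵀ = Mᵀf: [[253, 33]; [33, 6]]·[a, b]ᵀ = [217, 27]ᵀ.
Determinant 253·6 − 33² = 429.
a = (217·6 − 33·27)/429 = 137/143; b = (253·27 − 33·217)/429 = -10/13.
At d = 5: f̂ = (137/143)·(5) + (-10/13)·(1) = 575/143.

f̂ = 4.0210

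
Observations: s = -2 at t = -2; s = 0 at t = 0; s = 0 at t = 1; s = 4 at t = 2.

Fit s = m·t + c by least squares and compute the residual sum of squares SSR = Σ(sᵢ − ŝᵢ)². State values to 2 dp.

SSR = 3.89

From the data, Σt·t = 9, Σt = 1, Σ1 = 4.
For Xᵀs: Σt·s = 12, Σs = 2.
So XᵀX·[m, c]ᵀ = Xᵀs: [[9, 1]; [1, 4]]·[m, c]ᵀ = [12, 2]ᵀ.
Eliminating c: 4·(row 1) − 1·(row 2) gives 35·m = 4·12 − 1·2 = 46, so m = 46/35.
Then c = (2 − 1·(46/35))/4 = 6/35.
Residuals: 16/35, -6/35, -52/35, 6/5; SSR = 136/35.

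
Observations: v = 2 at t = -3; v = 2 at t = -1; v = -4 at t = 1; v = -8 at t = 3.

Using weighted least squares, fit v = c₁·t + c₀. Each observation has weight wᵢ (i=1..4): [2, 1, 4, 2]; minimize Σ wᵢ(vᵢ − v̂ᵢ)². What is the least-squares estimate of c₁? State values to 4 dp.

c₁ = -1.7333

The normal equations are: 41·c₁ + 3·c₀ = -78;  3·c₁ + 9·c₀ = -26.
(Σwᵢ·t·t = 41, Σwᵢ·t = 3, Σwᵢ·1 = 9, Σwᵢ·t·v = -78, Σwᵢ·v = -26.)
Eliminating c₀: 9·(row 1) − 3·(row 2) gives 360·c₁ = 9·(-78) − 3·(-26) = -624, so c₁ = -26/15.
Then c₀ = ((-26) − 3·(-26/15))/9 = -104/45.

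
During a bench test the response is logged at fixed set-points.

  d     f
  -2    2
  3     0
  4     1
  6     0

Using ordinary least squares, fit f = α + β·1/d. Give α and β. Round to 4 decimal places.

α = 0.8845, β = -2.1514

With design matrix A, AᵀA = [[4, 1/4]; [1/4, 65/144]] and Aᵀf = [3, -3/4]ᵀ.
Determinant 4·(65/144) − (1/4)² = 251/144.
α = (3·(65/144) − (1/4)·(-3/4))/(251/144) = 222/251; β = (4·(-3/4) − (1/4)·3)/(251/144) = -540/251.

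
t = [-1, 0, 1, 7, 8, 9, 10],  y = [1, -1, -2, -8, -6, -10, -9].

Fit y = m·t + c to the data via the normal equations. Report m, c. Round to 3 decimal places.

m = -0.894, c = -0.657

The normal equations are: 296·m + 34·c = -287;  34·m + 7·c = -35.
(Σt·t = 296, Σt = 34, Σ1 = 7, Σt·y = -287, Σy = -35.)
Determinant 296·7 − 34² = 916.
m = ((-287)·7 − 34·(-35))/916 = -819/916; c = (296·(-35) − 34·(-287))/916 = -301/458.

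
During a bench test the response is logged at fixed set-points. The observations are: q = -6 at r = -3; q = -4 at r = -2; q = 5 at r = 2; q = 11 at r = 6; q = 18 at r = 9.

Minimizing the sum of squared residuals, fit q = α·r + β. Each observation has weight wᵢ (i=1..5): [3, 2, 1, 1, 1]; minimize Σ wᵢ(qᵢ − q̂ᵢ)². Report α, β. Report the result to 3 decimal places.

The normal equations are: 156·α + 4·β = 308;  4·α + 8·β = 8.
Δ = 156·8 − 4² = 1232.
α = (308·8 − 4·8)/1232 = 152/77; β = (156·8 − 4·308)/1232 = 1/77.

α = 1.974, β = 0.013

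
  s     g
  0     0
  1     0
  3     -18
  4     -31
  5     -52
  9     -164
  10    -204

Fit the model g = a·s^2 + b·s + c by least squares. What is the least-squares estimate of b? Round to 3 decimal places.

b = -0.097

Sums needed: Σs^2·s^2 = 17524, Σs^2·s = 1946, Σs^2 = 232, Σs·s = 232, Σs = 32, Σ1 = 7.
For Aᵀg: Σs^2·g = -35642, Σs·g = -3954, Σg = -469.
So AᵀA·[a, b, c]ᵀ = Aᵀg: [[17524, 1946, 232]; [1946, 232, 32]; [232, 32, 7]]·[a, b, c]ᵀ = [-35642, -3954, -469]ᵀ.
Solving the 3×3 system (Gaussian elimination) gives a = -3335/1639, b = -479/4917, c = 395/447.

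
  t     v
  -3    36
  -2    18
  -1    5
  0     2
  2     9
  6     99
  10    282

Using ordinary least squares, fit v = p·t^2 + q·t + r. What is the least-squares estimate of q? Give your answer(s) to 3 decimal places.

q = -2.086

The normal equations are: 11410·p + 1188·q + 154·r = 32201;  1188·p + 154·q + 12·r = 3283;  154·p + 12·q + 7·r = 451.
(Σt^2·t^2 = 11410, Σt^2·t = 1188, Σt^2 = 154, Σt·t = 154, Σt = 12, Σ1 = 7, Σt^2·v = 32201, Σt·v = 3283, Σv = 451.)
Row-reducing yields p = 2287415/758058, q = -75287/36098, r = 613898/379029.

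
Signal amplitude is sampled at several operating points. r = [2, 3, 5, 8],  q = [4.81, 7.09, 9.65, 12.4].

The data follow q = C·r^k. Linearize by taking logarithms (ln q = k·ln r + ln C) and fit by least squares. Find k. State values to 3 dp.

k = 0.671

Let Y = ln q. Fitting Y = k·ln r + ln C by least squares:
Σln r = 5.4806, Σ(ln r)² = 8.6018, Σln q = 8.3140, Σln r·ln q = 12.1245.
Normal system: [[8.6018, 5.4806]; [5.4806, 4]]·[k, ln C]ᵀ = [12.1245, 8.3140]ᵀ.
Slope k = (n·Σln r·ln q − Σln r·Σln q)/(n·Σ(ln r)² − (Σln r)²) = (4·12.1245 − 5.4806·8.3140)/4.3697 = 0.67093; ln C = (Σln q − k·Σln r)/n = 1.15923.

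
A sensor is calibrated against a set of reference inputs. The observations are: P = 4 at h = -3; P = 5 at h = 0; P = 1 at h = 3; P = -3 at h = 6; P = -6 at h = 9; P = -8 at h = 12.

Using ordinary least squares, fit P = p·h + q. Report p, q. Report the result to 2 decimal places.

Entries of AᵀA: Σh·h = 279, Σh = 27, Σ1 = 6.
And Σh·P = -177, ΣP = -7.
Determinant 279·6 − 27² = 945.
p = ((-177)·6 − 27·(-7))/945 = -97/105; q = (279·(-7) − 27·(-177))/945 = 314/105.

p = -0.92, q = 2.99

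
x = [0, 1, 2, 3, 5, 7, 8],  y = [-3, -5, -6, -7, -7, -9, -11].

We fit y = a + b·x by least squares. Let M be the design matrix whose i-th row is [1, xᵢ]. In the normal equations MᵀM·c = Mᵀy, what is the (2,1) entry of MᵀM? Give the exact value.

Row 2 ↔ basis x, column 1 ↔ basis 1, so (MᵀM)_{2,1} = Σᵢ x = (0)·(1) + (1)·(1) + (2)·(1) + (3)·(1) + (5)·(1) + (7)·(1) + (8)·(1) = 26.

26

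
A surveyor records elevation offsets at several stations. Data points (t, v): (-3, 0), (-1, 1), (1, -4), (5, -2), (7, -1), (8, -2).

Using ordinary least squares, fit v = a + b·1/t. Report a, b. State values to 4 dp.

Compute the Gram sums: Σ1 = 6, Σ1/t = 113/840, Σ1/t·1/t = 1543249/705600.
For Mᵀv: Σv = -8, Σ1/t·v = -811/140.
So MᵀM·[a, b]ᵀ = Mᵀv: [[6, 113/840]; [113/840, 1543249/705600]]·[a, b]ᵀ = [-8, -811/140]ᵀ.
det = 6·(1543249/705600) − (113/840)² = 369869/28224.
a = ((-8)·(1543249/705600) − (113/840)·(-811/140))/(369869/28224) = -11796134/9246725; b = (6·(-811/140) − (113/840)·(-8))/(369869/28224) = -4753056/1849345.

a = -1.2757, b = -2.5701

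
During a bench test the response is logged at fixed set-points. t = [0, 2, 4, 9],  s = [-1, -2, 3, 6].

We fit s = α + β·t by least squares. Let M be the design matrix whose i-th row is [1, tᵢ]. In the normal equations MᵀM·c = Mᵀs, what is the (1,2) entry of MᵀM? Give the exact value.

Row 1 ↔ basis 1, column 2 ↔ basis t, so (MᵀM)_{1,2} = Σᵢ t = (1)·(0) + (1)·(2) + (1)·(4) + (1)·(9) = 15.

15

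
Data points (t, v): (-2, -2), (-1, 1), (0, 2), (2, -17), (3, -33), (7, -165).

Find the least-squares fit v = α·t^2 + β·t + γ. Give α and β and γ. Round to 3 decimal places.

α = -2.932, β = -3.305, γ = 2.029

The normal equations are: 2515·α + 369·β + 67·γ = -8457;  369·α + 67·β + 9·γ = -1285;  67·α + 9·β + 6·γ = -214.
(Σt^2·t^2 = 2515, Σt^2·t = 369, Σt^2 = 67, Σt·t = 67, Σt = 9, Σ1 = 6, Σt^2·v = -8457, Σt·v = -1285, Σv = -214.)
Solving the 3×3 system (Gaussian elimination) gives α = -39461/13460, β = -44489/13460, γ = 6827/3365.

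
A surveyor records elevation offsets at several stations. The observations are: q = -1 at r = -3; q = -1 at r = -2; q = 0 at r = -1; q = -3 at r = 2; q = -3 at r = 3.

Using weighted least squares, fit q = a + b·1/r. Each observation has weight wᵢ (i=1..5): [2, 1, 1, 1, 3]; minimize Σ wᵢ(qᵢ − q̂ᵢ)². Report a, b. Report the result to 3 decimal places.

a = -2.066, b = -2.292

Normal-equation sums: Σwᵢ·1 = 8, Σwᵢ·1/r = -2/3, Σwᵢ·1/r·1/r = 37/18.
Right-hand side: Σwᵢ·q = -15, Σwᵢ·1/r·q = -10/3.
det = 8·(37/18) − (-2/3)² = 16.
a = ((-15)·(37/18) − (-2/3)·(-10/3))/16 = -595/288; b = (8·(-10/3) − (-2/3)·(-15))/16 = -55/24.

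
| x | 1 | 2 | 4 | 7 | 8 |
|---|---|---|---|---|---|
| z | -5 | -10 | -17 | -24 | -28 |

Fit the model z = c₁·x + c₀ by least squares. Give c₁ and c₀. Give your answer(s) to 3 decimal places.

Forming MᵀM = [[134, 22]; [22, 5]] and Mᵀz = [-485, -84]ᵀ gives MᵀM·[c₁, c₀]ᵀ = Mᵀz.
Δ = 134·5 − 22² = 186.
c₁ = ((-485)·5 − 22·(-84))/186 = -577/186; c₀ = (134·(-84) − 22·(-485))/186 = -293/93.

c₁ = -3.102, c₀ = -3.151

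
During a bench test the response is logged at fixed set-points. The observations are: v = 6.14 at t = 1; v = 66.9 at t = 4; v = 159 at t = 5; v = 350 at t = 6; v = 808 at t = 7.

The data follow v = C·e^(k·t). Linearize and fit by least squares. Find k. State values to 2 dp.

k = 0.81

Linearized form: ln v = k·t + ln C. From the 5 transformed points,
Sums: Σt = 23.0000, Σ(t)² = 127.0000, Σln v = 23.6394, Σt·ln v = 125.9817.
Normal system: [[127.0000, 23.0000]; [23.0000, 5]]·[k, ln C]ᵀ = [125.9817, 23.6394]ᵀ.
Δ = 127.0000·5 − (23.0000)² = 106.0000; k = (125.9817·5 − 23.0000·23.6394)/106.0000 = 0.81322, ln C = (127.0000·23.6394 − 23.0000·125.9817)/106.0000 = 0.98706.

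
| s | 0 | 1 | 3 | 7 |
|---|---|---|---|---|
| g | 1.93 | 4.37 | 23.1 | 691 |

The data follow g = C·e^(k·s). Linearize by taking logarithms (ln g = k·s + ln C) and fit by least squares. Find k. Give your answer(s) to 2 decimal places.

k = 0.84

Taking logs, ln g = k·s + ln C, so regress ln g on s.
AᵀA = [[59.0000, 11.0000]; [11.0000, 4]], rhs = [56.6612, 11.8103]ᵀ  (here Σs = 11.0000, Σ(s)² = 59.0000, Σln g = 11.8103, Σs·ln g = 56.6612).
Solving (det = 115.0000): k = 0.84115, ln C = 0.63940.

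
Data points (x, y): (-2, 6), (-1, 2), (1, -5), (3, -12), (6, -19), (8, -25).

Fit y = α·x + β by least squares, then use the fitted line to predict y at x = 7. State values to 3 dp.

ŷ = -22.566

The normal equations are: 115·α + 15·β = -369;  15·α + 6·β = -53.
(Σx·x = 115, Σx = 15, Σ1 = 6, Σx·y = -369, Σy = -53.)
det = 115·6 − 15² = 465.
α = ((-369)·6 − 15·(-53))/465 = -473/155; β = (115·(-53) − 15·(-369))/465 = -112/93.
At x = 7: ŷ = (-473/155)·(7) + (-112/93)·(1) = -10493/465.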